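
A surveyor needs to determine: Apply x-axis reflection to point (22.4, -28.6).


Reflection over x-axis: (x,y) -> (x,-y)
(22.4, -28.6) -> (22.4, 28.6)

(22.4, 28.6)


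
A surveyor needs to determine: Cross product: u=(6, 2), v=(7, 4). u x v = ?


u x v = u_x*v_y - u_y*v_x = 6*4 - 2*7
= 24 - 14 = 10

10


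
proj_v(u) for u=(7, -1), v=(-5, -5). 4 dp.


u.v = -30, |v| = sqrt(50) = 7.0711
Scalar projection = u.v / |v| = -30 / sqrt(50) = -4.2426

-4.2426


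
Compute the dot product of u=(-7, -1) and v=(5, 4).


u . v = u_x*v_x + u_y*v_y = (-7)*5 + (-1)*4
= (-35) + (-4) = -39

-39


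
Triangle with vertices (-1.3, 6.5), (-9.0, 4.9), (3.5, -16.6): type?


Side lengths squared: AB^2=61.85, BC^2=618.5, CA^2=556.65
Sorted: [61.85, 556.65, 618.5]
By sides: Scalene, By angles: Right

Scalene, Right


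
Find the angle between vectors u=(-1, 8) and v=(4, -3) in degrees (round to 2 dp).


u.v = -28, |u| = sqrt(65) = 8.0623, |v| = sqrt(25) = 5
cos(theta) = u.v/(|u||v|) = -28/sqrt(1625) = -0.694595
theta = acos(-0.694595) = 133.99 degrees

133.99 degrees


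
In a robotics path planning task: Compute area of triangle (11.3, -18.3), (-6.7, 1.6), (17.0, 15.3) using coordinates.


Area = |x_A(y_B-y_C) + x_B(y_C-y_A) + x_C(y_A-y_B)|/2
= |(-154.81) + (-225.12) + (-338.3)|/2
= 718.23/2 = 359.115

359.115


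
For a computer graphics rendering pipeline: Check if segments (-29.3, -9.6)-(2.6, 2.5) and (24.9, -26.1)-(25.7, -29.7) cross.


Cross products: d1=-181.92, d2=-57.4, d3=-1182.17, d4=-1306.69
d1*d2 < 0 and d3*d4 < 0? no

No, they don't intersect


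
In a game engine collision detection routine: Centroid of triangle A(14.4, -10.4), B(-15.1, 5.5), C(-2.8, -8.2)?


Centroid = ((x_A+x_B+x_C)/3, (y_A+y_B+y_C)/3)
= ((14.4+(-15.1)+(-2.8))/3, ((-10.4)+5.5+(-8.2))/3)
= (-1.1667, -4.3667)

(-1.1667, -4.3667)


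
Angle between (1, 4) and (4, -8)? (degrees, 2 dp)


u.v = -28, |u| = sqrt(17) = 4.1231, |v| = sqrt(80) = 8.9443
cos(theta) = u.v/(|u||v|) = -28/sqrt(1360) = -0.759257
theta = acos(-0.759257) = 139.4 degrees

139.4 degrees


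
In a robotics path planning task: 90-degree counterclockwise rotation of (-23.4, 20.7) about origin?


90° CCW: (x,y) -> (-y, x)
(-23.4,20.7) -> (-20.7, -23.4)

(-20.7, -23.4)


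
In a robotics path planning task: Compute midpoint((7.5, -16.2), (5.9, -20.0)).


M = ((7.5+5.9)/2, ((-16.2)+(-20))/2)
= (6.7, -18.1)

(6.7, -18.1)


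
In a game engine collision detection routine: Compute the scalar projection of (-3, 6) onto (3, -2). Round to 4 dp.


u.v = -21, |v| = sqrt(13) = 3.6056
Scalar projection = u.v / |v| = -21 / sqrt(13) = -5.8244

-5.8244


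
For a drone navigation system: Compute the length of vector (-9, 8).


|u| = sqrt((-9)^2 + 8^2) = sqrt(145) = 12.0416

12.0416


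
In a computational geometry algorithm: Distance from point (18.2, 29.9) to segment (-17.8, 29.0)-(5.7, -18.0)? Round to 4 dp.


Project P onto AB: t = 0.2911 (clamped to [0,1])
Closest point on segment: (-10.96, 15.32)
Distance: 32.6019

32.6019


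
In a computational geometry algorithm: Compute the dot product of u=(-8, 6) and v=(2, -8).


u . v = u_x*v_x + u_y*v_y = (-8)*2 + 6*(-8)
= (-16) + (-48) = -64

-64


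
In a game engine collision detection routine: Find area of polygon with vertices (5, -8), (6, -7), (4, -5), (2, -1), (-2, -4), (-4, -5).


Shoelace sum: (5*(-7) - 6*(-8)) + (6*(-5) - 4*(-7)) + (4*(-1) - 2*(-5)) + (2*(-4) - (-2)*(-1)) + ((-2)*(-5) - (-4)*(-4)) + ((-4)*(-8) - 5*(-5))
= 58
Area = |58|/2 = 29

29


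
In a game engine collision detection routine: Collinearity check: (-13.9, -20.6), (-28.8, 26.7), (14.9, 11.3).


Cross product: ((-28.8)-(-13.9))*(11.3-(-20.6)) - (26.7-(-20.6))*(14.9-(-13.9))
= -1837.55

No, not collinear


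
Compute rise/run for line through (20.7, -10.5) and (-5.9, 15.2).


slope = (y2-y1)/(x2-x1) = (15.2-(-10.5))/((-5.9)-20.7) = 25.7/(-26.6) = -0.9662

-0.9662


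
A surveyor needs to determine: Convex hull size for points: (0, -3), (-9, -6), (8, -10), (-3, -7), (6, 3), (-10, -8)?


Convex hull vertices (CCW): (-10, -8), (8, -10), (6, 3), (-9, -6)
Count = 4

4


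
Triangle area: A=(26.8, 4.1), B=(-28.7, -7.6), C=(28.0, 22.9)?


Area = |x_A(y_B-y_C) + x_B(y_C-y_A) + x_C(y_A-y_B)|/2
= |(-817.4) + (-539.56) + 327.6|/2
= 1029.36/2 = 514.68

514.68


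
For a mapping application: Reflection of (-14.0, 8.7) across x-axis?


Reflection over x-axis: (x,y) -> (x,-y)
(-14, 8.7) -> (-14, -8.7)

(-14, -8.7)


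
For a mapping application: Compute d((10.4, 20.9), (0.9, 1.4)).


dx=-9.5, dy=-19.5
d^2 = (-9.5)^2 + (-19.5)^2 = 470.5
d = sqrt(470.5) = 21.691

21.691


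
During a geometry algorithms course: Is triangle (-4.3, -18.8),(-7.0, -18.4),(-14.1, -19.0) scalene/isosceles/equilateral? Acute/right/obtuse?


Side lengths squared: AB^2=7.45, BC^2=50.77, CA^2=96.08
Sorted: [7.45, 50.77, 96.08]
By sides: Scalene, By angles: Obtuse

Scalene, Obtuse


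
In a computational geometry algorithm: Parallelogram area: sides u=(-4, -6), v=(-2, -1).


|u x v| = |(-4)*(-1) - (-6)*(-2)|
= |4 - 12| = 8

8


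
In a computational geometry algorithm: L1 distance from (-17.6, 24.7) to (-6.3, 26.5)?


|(-17.6)-(-6.3)| + |24.7-26.5| = 11.3 + 1.8 = 13.1

13.1


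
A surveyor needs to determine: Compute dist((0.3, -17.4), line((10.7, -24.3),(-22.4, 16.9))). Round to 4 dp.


|cross product| = 200.09
|line direction| = sqrt(2793.05) = 52.8493
Distance = 200.09/sqrt(2793.05) = 3.786

3.786


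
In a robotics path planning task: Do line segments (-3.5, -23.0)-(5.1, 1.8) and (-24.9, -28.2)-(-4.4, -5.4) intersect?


Cross products: d1=-381.32, d2=-69, d3=486, d4=173.68
d1*d2 < 0 and d3*d4 < 0? no

No, they don't intersect


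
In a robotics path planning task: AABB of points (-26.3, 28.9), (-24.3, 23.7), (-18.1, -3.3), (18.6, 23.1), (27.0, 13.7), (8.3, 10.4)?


x range: [-26.3, 27]
y range: [-3.3, 28.9]
Bounding box: (-26.3,-3.3) to (27,28.9)

(-26.3,-3.3) to (27,28.9)


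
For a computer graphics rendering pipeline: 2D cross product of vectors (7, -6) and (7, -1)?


u x v = u_x*v_y - u_y*v_x = 7*(-1) - (-6)*7
= (-7) - (-42) = 35

35


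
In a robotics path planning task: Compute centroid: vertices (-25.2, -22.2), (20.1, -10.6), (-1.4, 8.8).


Centroid = ((x_A+x_B+x_C)/3, (y_A+y_B+y_C)/3)
= (((-25.2)+20.1+(-1.4))/3, ((-22.2)+(-10.6)+8.8)/3)
= (-2.1667, -8)

(-2.1667, -8)


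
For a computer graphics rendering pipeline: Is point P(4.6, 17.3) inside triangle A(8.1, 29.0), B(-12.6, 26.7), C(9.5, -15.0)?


Cross products: AB x AP = 234.14, BC x BP = 509.5, CA x CP = 170.38
All same sign? yes

Yes, inside


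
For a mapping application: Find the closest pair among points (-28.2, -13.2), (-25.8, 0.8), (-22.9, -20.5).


d(P0,P1) = 14.2042, d(P0,P2) = 9.0211, d(P1,P2) = 21.4965
Closest: P0 and P2

Closest pair: (-28.2, -13.2) and (-22.9, -20.5), distance = 9.0211


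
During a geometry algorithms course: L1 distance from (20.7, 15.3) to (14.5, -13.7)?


|20.7-14.5| + |15.3-(-13.7)| = 6.2 + 29 = 35.2

35.2


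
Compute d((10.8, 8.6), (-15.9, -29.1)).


dx=-26.7, dy=-37.7
d^2 = (-26.7)^2 + (-37.7)^2 = 2134.18
d = sqrt(2134.18) = 46.1972

46.1972


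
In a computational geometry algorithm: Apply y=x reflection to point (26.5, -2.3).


Reflection over y=x: (x,y) -> (y,x)
(26.5, -2.3) -> (-2.3, 26.5)

(-2.3, 26.5)


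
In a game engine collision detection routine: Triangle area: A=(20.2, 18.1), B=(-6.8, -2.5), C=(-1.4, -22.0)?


Area = |x_A(y_B-y_C) + x_B(y_C-y_A) + x_C(y_A-y_B)|/2
= |393.9 + 272.68 + (-28.84)|/2
= 637.74/2 = 318.87

318.87


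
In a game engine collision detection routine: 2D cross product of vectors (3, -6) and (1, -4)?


u x v = u_x*v_y - u_y*v_x = 3*(-4) - (-6)*1
= (-12) - (-6) = -6

-6


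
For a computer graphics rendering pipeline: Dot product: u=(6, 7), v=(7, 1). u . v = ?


u . v = u_x*v_x + u_y*v_y = 6*7 + 7*1
= 42 + 7 = 49

49


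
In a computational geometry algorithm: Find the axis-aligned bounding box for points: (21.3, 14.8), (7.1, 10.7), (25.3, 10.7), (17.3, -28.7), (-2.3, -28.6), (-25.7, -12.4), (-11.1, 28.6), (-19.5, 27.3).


x range: [-25.7, 25.3]
y range: [-28.7, 28.6]
Bounding box: (-25.7,-28.7) to (25.3,28.6)

(-25.7,-28.7) to (25.3,28.6)


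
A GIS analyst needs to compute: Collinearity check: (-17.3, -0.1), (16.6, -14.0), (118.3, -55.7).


Cross product: (16.6-(-17.3))*((-55.7)-(-0.1)) - ((-14)-(-0.1))*(118.3-(-17.3))
= 0

Yes, collinear


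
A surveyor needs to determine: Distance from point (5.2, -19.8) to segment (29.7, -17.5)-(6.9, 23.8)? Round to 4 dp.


Project P onto AB: t = 0.2083 (clamped to [0,1])
Closest point on segment: (24.9504, -8.8966)
Distance: 22.5602

22.5602


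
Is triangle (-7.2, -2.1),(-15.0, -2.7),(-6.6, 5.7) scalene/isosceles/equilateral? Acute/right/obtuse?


Side lengths squared: AB^2=61.2, BC^2=141.12, CA^2=61.2
Sorted: [61.2, 61.2, 141.12]
By sides: Isosceles, By angles: Obtuse

Isosceles, Obtuse


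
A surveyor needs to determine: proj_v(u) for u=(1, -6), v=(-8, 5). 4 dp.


u.v = -38, |v| = sqrt(89) = 9.434
Scalar projection = u.v / |v| = -38 / sqrt(89) = -4.028

-4.028


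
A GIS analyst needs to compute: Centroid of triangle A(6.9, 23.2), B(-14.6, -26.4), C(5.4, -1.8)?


Centroid = ((x_A+x_B+x_C)/3, (y_A+y_B+y_C)/3)
= ((6.9+(-14.6)+5.4)/3, (23.2+(-26.4)+(-1.8))/3)
= (-0.7667, -1.6667)

(-0.7667, -1.6667)


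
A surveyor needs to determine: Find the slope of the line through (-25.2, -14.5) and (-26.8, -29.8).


slope = (y2-y1)/(x2-x1) = ((-29.8)-(-14.5))/((-26.8)-(-25.2)) = (-15.3)/(-1.6) = 9.5625

9.5625


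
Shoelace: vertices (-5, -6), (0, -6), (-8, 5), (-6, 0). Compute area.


Shoelace sum: ((-5)*(-6) - 0*(-6)) + (0*5 - (-8)*(-6)) + ((-8)*0 - (-6)*5) + ((-6)*(-6) - (-5)*0)
= 48
Area = |48|/2 = 24

24


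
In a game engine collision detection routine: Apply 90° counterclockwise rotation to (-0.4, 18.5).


90° CCW: (x,y) -> (-y, x)
(-0.4,18.5) -> (-18.5, -0.4)

(-18.5, -0.4)


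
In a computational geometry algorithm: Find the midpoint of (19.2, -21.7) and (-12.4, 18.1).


M = ((19.2+(-12.4))/2, ((-21.7)+18.1)/2)
= (3.4, -1.8)

(3.4, -1.8)


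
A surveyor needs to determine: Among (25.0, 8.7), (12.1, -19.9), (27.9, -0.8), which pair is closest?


d(P0,P1) = 31.3747, d(P0,P2) = 9.9328, d(P1,P2) = 24.7881
Closest: P0 and P2

Closest pair: (25.0, 8.7) and (27.9, -0.8), distance = 9.9328


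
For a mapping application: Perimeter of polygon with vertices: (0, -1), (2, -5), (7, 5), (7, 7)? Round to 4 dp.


Sides: (0, -1)->(2, -5): sqrt(20) = 4.472136, (2, -5)->(7, 5): sqrt(125) = 11.18034, (7, 5)->(7, 7): sqrt(4) = 2, (7, 7)->(0, -1): sqrt(113) = 10.630146
Sum = 28.282622
Perimeter = 28.2826

28.2826


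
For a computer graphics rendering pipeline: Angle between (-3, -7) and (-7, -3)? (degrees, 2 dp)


u.v = 42, |u| = sqrt(58) = 7.6158, |v| = sqrt(58) = 7.6158
cos(theta) = u.v/(|u||v|) = 42/sqrt(3364) = 0.724138
theta = acos(0.724138) = 43.6 degrees

43.6 degrees


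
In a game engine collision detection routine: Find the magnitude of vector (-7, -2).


|u| = sqrt((-7)^2 + (-2)^2) = sqrt(53) = 7.2801

7.2801


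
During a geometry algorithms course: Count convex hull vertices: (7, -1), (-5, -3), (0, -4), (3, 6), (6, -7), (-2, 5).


Convex hull vertices (CCW): (-5, -3), (6, -7), (7, -1), (3, 6), (-2, 5)
Count = 5

5


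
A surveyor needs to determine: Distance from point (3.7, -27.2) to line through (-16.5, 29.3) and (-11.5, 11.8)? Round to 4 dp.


|cross product| = 71
|line direction| = sqrt(331.25) = 18.2003
Distance = 71/sqrt(331.25) = 3.901

3.901


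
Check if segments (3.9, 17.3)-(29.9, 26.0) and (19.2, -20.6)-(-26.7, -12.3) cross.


Cross products: d1=-1612.62, d2=-2227.75, d3=-1118.51, d4=-503.38
d1*d2 < 0 and d3*d4 < 0? no

No, they don't intersect


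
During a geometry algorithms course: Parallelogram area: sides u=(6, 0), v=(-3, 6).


|u x v| = |6*6 - 0*(-3)|
= |36 - 0| = 36

36


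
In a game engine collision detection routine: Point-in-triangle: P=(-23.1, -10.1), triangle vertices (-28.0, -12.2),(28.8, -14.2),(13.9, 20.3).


Cross products: AB x AP = 129.08, BC x BP = 1729.46, CA x CP = 71.26
All same sign? yes

Yes, inside


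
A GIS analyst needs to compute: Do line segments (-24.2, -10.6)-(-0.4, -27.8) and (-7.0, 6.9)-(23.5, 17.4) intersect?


Cross products: d1=-353.15, d2=-1127.65, d3=712.34, d4=1486.84
d1*d2 < 0 and d3*d4 < 0? no

No, they don't intersect


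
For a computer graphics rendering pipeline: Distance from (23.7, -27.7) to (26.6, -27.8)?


dx=2.9, dy=-0.1
d^2 = 2.9^2 + (-0.1)^2 = 8.42
d = sqrt(8.42) = 2.9017

2.9017


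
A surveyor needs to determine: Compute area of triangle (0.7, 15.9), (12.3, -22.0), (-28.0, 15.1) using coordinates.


Area = |x_A(y_B-y_C) + x_B(y_C-y_A) + x_C(y_A-y_B)|/2
= |(-25.97) + (-9.84) + (-1061.2)|/2
= 1097.01/2 = 548.505

548.505


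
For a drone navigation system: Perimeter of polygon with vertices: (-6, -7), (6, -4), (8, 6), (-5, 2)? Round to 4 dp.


Sides: (-6, -7)->(6, -4): sqrt(153) = 12.369317, (6, -4)->(8, 6): sqrt(104) = 10.198039, (8, 6)->(-5, 2): sqrt(185) = 13.601471, (-5, 2)->(-6, -7): sqrt(82) = 9.055385
Sum = 45.224212
Perimeter = 45.2242

45.2242


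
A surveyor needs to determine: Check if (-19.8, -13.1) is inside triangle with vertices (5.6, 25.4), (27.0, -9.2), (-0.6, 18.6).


Cross products: AB x AP = -1702.74, BC x BP = 1408.68, CA x CP = -65.98
All same sign? no

No, outside


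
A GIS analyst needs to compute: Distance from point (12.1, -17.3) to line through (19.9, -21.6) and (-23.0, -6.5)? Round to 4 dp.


|cross product| = 66.69
|line direction| = sqrt(2068.42) = 45.4799
Distance = 66.69/sqrt(2068.42) = 1.4664

1.4664


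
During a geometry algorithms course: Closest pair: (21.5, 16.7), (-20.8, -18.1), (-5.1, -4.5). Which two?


d(P0,P1) = 54.7753, d(P0,P2) = 34.0147, d(P1,P2) = 20.7714
Closest: P1 and P2

Closest pair: (-20.8, -18.1) and (-5.1, -4.5), distance = 20.7714


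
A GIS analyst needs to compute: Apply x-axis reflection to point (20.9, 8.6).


Reflection over x-axis: (x,y) -> (x,-y)
(20.9, 8.6) -> (20.9, -8.6)

(20.9, -8.6)


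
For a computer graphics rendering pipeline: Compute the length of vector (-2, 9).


|u| = sqrt((-2)^2 + 9^2) = sqrt(85) = 9.2195

9.2195


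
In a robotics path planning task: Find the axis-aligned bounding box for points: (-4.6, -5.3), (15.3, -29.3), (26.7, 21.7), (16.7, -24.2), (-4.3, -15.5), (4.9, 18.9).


x range: [-4.6, 26.7]
y range: [-29.3, 21.7]
Bounding box: (-4.6,-29.3) to (26.7,21.7)

(-4.6,-29.3) to (26.7,21.7)


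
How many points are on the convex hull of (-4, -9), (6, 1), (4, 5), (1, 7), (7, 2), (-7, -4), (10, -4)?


Convex hull vertices (CCW): (-7, -4), (-4, -9), (10, -4), (7, 2), (4, 5), (1, 7)
Count = 6

6


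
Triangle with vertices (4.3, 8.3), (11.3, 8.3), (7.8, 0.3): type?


Side lengths squared: AB^2=49, BC^2=76.25, CA^2=76.25
Sorted: [49, 76.25, 76.25]
By sides: Isosceles, By angles: Acute

Isosceles, Acute


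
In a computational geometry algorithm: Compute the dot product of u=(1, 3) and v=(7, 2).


u . v = u_x*v_x + u_y*v_y = 1*7 + 3*2
= 7 + 6 = 13

13


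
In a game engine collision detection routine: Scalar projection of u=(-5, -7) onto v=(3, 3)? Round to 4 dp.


u.v = -36, |v| = sqrt(18) = 4.2426
Scalar projection = u.v / |v| = -36 / sqrt(18) = -8.4853

-8.4853


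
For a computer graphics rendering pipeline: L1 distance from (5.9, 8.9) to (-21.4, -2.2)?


|5.9-(-21.4)| + |8.9-(-2.2)| = 27.3 + 11.1 = 38.4

38.4


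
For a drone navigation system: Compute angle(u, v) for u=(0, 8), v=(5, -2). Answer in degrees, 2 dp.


u.v = -16, |u| = sqrt(64) = 8, |v| = sqrt(29) = 5.3852
cos(theta) = u.v/(|u||v|) = -16/sqrt(1856) = -0.371391
theta = acos(-0.371391) = 111.8 degrees

111.8 degrees


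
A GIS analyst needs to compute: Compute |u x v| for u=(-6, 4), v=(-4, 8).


|u x v| = |(-6)*8 - 4*(-4)|
= |(-48) - (-16)| = 32

32


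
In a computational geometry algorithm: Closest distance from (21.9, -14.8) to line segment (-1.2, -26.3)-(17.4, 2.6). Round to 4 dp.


Project P onto AB: t = 0.6451 (clamped to [0,1])
Closest point on segment: (10.7994, -7.6557)
Distance: 13.2009

13.2009


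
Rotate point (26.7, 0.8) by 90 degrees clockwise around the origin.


90° CW: (x,y) -> (y, -x)
(26.7,0.8) -> (0.8, -26.7)

(0.8, -26.7)


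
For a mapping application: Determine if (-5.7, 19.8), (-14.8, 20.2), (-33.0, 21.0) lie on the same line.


Cross product: ((-14.8)-(-5.7))*(21-19.8) - (20.2-19.8)*((-33)-(-5.7))
= 0

Yes, collinear


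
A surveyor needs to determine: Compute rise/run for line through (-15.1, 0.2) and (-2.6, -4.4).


slope = (y2-y1)/(x2-x1) = ((-4.4)-0.2)/((-2.6)-(-15.1)) = (-4.6)/12.5 = -0.368

-0.368


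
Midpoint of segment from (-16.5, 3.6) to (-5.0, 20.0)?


M = (((-16.5)+(-5))/2, (3.6+20)/2)
= (-10.75, 11.8)

(-10.75, 11.8)


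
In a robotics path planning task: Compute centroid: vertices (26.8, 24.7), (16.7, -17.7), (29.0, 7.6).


Centroid = ((x_A+x_B+x_C)/3, (y_A+y_B+y_C)/3)
= ((26.8+16.7+29)/3, (24.7+(-17.7)+7.6)/3)
= (24.1667, 4.8667)

(24.1667, 4.8667)


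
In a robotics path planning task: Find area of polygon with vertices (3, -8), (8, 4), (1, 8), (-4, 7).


Shoelace sum: (3*4 - 8*(-8)) + (8*8 - 1*4) + (1*7 - (-4)*8) + ((-4)*(-8) - 3*7)
= 186
Area = |186|/2 = 93

93


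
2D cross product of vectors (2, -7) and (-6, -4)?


u x v = u_x*v_y - u_y*v_x = 2*(-4) - (-7)*(-6)
= (-8) - 42 = -50

-50


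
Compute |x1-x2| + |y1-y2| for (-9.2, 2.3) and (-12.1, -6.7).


|(-9.2)-(-12.1)| + |2.3-(-6.7)| = 2.9 + 9 = 11.9

11.9


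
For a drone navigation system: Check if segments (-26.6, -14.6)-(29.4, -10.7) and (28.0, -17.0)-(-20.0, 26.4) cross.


Cross products: d1=2254.44, d2=-363.16, d3=-347.34, d4=2270.26
d1*d2 < 0 and d3*d4 < 0? yes

Yes, they intersect


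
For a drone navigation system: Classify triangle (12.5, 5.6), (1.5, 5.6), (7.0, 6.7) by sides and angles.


Side lengths squared: AB^2=121, BC^2=31.46, CA^2=31.46
Sorted: [31.46, 31.46, 121]
By sides: Isosceles, By angles: Obtuse

Isosceles, Obtuse


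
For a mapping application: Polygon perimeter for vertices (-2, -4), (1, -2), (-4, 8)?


Sides: (-2, -4)->(1, -2): sqrt(13) = 3.605551, (1, -2)->(-4, 8): sqrt(125) = 11.18034, (-4, 8)->(-2, -4): sqrt(148) = 12.165525
Sum = 26.951416
Perimeter = 26.9514

26.9514


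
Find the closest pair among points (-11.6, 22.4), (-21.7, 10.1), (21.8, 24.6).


d(P0,P1) = 15.9154, d(P0,P2) = 33.4724, d(P1,P2) = 45.853
Closest: P0 and P1

Closest pair: (-11.6, 22.4) and (-21.7, 10.1), distance = 15.9154


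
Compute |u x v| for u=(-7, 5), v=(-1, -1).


|u x v| = |(-7)*(-1) - 5*(-1)|
= |7 - (-5)| = 12

12


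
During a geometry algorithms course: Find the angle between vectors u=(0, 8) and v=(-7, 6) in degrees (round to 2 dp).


u.v = 48, |u| = sqrt(64) = 8, |v| = sqrt(85) = 9.2195
cos(theta) = u.v/(|u||v|) = 48/sqrt(5440) = 0.650791
theta = acos(0.650791) = 49.4 degrees

49.4 degrees


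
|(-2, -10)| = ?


|u| = sqrt((-2)^2 + (-10)^2) = sqrt(104) = 10.198

10.198


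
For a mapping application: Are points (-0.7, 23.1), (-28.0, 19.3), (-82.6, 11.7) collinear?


Cross product: ((-28)-(-0.7))*(11.7-23.1) - (19.3-23.1)*((-82.6)-(-0.7))
= 0

Yes, collinear


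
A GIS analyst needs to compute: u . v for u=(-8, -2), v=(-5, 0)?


u . v = u_x*v_x + u_y*v_y = (-8)*(-5) + (-2)*0
= 40 + 0 = 40

40


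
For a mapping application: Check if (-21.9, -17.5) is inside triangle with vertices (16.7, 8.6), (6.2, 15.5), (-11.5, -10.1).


Cross products: AB x AP = 540.39, BC x BP = -135.26, CA x CP = -14.2
All same sign? no

No, outside


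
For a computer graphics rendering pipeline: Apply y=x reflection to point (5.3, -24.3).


Reflection over y=x: (x,y) -> (y,x)
(5.3, -24.3) -> (-24.3, 5.3)

(-24.3, 5.3)


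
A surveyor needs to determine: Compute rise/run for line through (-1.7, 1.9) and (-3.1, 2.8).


slope = (y2-y1)/(x2-x1) = (2.8-1.9)/((-3.1)-(-1.7)) = 0.9/(-1.4) = -0.6429

-0.6429


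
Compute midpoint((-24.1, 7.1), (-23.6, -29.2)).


M = (((-24.1)+(-23.6))/2, (7.1+(-29.2))/2)
= (-23.85, -11.05)

(-23.85, -11.05)


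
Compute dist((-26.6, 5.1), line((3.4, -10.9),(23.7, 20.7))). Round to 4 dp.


|cross product| = 1272.8
|line direction| = sqrt(1410.65) = 37.5586
Distance = 1272.8/sqrt(1410.65) = 33.8884

33.8884


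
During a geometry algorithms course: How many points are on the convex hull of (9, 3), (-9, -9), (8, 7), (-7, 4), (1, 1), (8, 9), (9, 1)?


Convex hull vertices (CCW): (-9, -9), (9, 1), (9, 3), (8, 9), (-7, 4)
Count = 5

5


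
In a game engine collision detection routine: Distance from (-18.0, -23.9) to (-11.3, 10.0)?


dx=6.7, dy=33.9
d^2 = 6.7^2 + 33.9^2 = 1194.1
d = sqrt(1194.1) = 34.5558

34.5558


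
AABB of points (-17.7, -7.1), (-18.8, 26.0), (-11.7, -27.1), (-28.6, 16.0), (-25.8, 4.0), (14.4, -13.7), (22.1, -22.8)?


x range: [-28.6, 22.1]
y range: [-27.1, 26]
Bounding box: (-28.6,-27.1) to (22.1,26)

(-28.6,-27.1) to (22.1,26)


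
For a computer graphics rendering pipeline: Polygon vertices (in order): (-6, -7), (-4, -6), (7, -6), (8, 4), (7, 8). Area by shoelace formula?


Shoelace sum: ((-6)*(-6) - (-4)*(-7)) + ((-4)*(-6) - 7*(-6)) + (7*4 - 8*(-6)) + (8*8 - 7*4) + (7*(-7) - (-6)*8)
= 185
Area = |185|/2 = 92.5

92.5


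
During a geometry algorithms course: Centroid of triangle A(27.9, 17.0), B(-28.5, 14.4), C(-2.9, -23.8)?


Centroid = ((x_A+x_B+x_C)/3, (y_A+y_B+y_C)/3)
= ((27.9+(-28.5)+(-2.9))/3, (17+14.4+(-23.8))/3)
= (-1.1667, 2.5333)

(-1.1667, 2.5333)


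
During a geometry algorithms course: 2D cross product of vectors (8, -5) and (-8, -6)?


u x v = u_x*v_y - u_y*v_x = 8*(-6) - (-5)*(-8)
= (-48) - 40 = -88

-88


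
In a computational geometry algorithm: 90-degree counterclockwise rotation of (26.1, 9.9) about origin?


90° CCW: (x,y) -> (-y, x)
(26.1,9.9) -> (-9.9, 26.1)

(-9.9, 26.1)


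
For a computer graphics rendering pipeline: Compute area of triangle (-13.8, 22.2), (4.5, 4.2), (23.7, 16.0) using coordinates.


Area = |x_A(y_B-y_C) + x_B(y_C-y_A) + x_C(y_A-y_B)|/2
= |162.84 + (-27.9) + 426.6|/2
= 561.54/2 = 280.77

280.77


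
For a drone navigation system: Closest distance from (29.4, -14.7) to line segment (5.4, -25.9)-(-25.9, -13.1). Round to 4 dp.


Project P onto AB: t = 0 (clamped to [0,1])
Closest point on segment: (5.4, -25.9)
Distance: 26.4847

26.4847


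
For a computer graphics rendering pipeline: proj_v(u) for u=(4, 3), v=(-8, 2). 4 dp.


u.v = -26, |v| = sqrt(68) = 8.2462
Scalar projection = u.v / |v| = -26 / sqrt(68) = -3.153

-3.153


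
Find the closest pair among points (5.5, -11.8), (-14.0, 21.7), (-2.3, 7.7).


d(P0,P1) = 38.7621, d(P0,P2) = 21.0021, d(P1,P2) = 18.2453
Closest: P1 and P2

Closest pair: (-14.0, 21.7) and (-2.3, 7.7), distance = 18.2453


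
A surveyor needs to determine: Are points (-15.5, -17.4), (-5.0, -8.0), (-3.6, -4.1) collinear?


Cross product: ((-5)-(-15.5))*((-4.1)-(-17.4)) - ((-8)-(-17.4))*((-3.6)-(-15.5))
= 27.79

No, not collinear


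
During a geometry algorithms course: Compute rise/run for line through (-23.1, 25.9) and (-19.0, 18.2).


slope = (y2-y1)/(x2-x1) = (18.2-25.9)/((-19)-(-23.1)) = (-7.7)/4.1 = -1.878

-1.878


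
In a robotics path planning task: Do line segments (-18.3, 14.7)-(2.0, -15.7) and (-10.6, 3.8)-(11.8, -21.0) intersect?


Cross products: d1=53.2, d2=-124.32, d3=12.81, d4=190.33
d1*d2 < 0 and d3*d4 < 0? no

No, they don't intersect


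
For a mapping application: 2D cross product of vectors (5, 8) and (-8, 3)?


u x v = u_x*v_y - u_y*v_x = 5*3 - 8*(-8)
= 15 - (-64) = 79

79


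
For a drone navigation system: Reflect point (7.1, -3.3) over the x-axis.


Reflection over x-axis: (x,y) -> (x,-y)
(7.1, -3.3) -> (7.1, 3.3)

(7.1, 3.3)


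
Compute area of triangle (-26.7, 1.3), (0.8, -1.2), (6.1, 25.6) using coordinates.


Area = |x_A(y_B-y_C) + x_B(y_C-y_A) + x_C(y_A-y_B)|/2
= |715.56 + 19.44 + 15.25|/2
= 750.25/2 = 375.125

375.125


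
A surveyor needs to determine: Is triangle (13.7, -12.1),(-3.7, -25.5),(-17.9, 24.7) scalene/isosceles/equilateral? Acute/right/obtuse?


Side lengths squared: AB^2=482.32, BC^2=2721.68, CA^2=2352.8
Sorted: [482.32, 2352.8, 2721.68]
By sides: Scalene, By angles: Acute

Scalene, Acute


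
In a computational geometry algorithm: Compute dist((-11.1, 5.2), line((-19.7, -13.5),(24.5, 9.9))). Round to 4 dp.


|cross product| = 625.3
|line direction| = sqrt(2501.2) = 50.012
Distance = 625.3/sqrt(2501.2) = 12.503

12.503


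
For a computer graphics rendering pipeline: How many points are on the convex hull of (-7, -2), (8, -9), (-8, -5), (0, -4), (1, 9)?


Convex hull vertices (CCW): (-8, -5), (8, -9), (1, 9), (-7, -2)
Count = 4

4


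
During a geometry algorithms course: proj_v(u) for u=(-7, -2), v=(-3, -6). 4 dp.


u.v = 33, |v| = sqrt(45) = 6.7082
Scalar projection = u.v / |v| = 33 / sqrt(45) = 4.9193

4.9193


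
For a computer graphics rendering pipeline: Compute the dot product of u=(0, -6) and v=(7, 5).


u . v = u_x*v_x + u_y*v_y = 0*7 + (-6)*5
= 0 + (-30) = -30

-30


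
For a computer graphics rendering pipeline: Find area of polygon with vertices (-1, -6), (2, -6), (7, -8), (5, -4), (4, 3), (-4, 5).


Shoelace sum: ((-1)*(-6) - 2*(-6)) + (2*(-8) - 7*(-6)) + (7*(-4) - 5*(-8)) + (5*3 - 4*(-4)) + (4*5 - (-4)*3) + ((-4)*(-6) - (-1)*5)
= 148
Area = |148|/2 = 74

74


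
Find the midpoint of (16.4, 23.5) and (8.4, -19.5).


M = ((16.4+8.4)/2, (23.5+(-19.5))/2)
= (12.4, 2)

(12.4, 2)


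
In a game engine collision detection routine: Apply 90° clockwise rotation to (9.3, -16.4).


90° CW: (x,y) -> (y, -x)
(9.3,-16.4) -> (-16.4, -9.3)

(-16.4, -9.3)


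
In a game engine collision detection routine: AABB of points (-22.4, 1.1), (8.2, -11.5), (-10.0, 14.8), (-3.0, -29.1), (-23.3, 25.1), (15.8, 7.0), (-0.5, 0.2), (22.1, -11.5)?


x range: [-23.3, 22.1]
y range: [-29.1, 25.1]
Bounding box: (-23.3,-29.1) to (22.1,25.1)

(-23.3,-29.1) to (22.1,25.1)


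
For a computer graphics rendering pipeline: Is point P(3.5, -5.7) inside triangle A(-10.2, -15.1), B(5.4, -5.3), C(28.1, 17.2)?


Cross products: AB x AP = 12.38, BC x BP = 33.67, CA x CP = 82.49
All same sign? yes

Yes, inside


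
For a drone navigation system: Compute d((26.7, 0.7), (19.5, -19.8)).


dx=-7.2, dy=-20.5
d^2 = (-7.2)^2 + (-20.5)^2 = 472.09
d = sqrt(472.09) = 21.7276

21.7276


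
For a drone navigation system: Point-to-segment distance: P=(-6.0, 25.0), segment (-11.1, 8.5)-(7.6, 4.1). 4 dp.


Project P onto AB: t = 0.0617 (clamped to [0,1])
Closest point on segment: (-9.9462, 8.2285)
Distance: 17.2295

17.2295


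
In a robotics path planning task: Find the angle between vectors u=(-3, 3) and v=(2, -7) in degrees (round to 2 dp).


u.v = -27, |u| = sqrt(18) = 4.2426, |v| = sqrt(53) = 7.2801
cos(theta) = u.v/(|u||v|) = -27/sqrt(954) = -0.874157
theta = acos(-0.874157) = 150.95 degrees

150.95 degrees


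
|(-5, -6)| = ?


|u| = sqrt((-5)^2 + (-6)^2) = sqrt(61) = 7.8102

7.8102


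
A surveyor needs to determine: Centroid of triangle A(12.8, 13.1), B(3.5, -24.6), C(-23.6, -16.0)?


Centroid = ((x_A+x_B+x_C)/3, (y_A+y_B+y_C)/3)
= ((12.8+3.5+(-23.6))/3, (13.1+(-24.6)+(-16))/3)
= (-2.4333, -9.1667)

(-2.4333, -9.1667)


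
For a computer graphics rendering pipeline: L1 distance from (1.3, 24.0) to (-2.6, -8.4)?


|1.3-(-2.6)| + |24-(-8.4)| = 3.9 + 32.4 = 36.3

36.3


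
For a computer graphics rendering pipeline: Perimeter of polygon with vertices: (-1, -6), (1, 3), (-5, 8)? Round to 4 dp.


Sides: (-1, -6)->(1, 3): sqrt(85) = 9.219544, (1, 3)->(-5, 8): sqrt(61) = 7.81025, (-5, 8)->(-1, -6): sqrt(212) = 14.56022
Sum = 31.590014
Perimeter = 31.59

31.59


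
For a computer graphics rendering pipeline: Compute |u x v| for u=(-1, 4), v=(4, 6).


|u x v| = |(-1)*6 - 4*4|
= |(-6) - 16| = 22

22


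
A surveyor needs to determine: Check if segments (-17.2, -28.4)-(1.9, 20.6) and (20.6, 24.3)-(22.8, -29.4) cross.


Cross products: d1=-2145.8, d2=-1012.33, d3=-845.63, d4=-1979.1
d1*d2 < 0 and d3*d4 < 0? no

No, they don't intersect


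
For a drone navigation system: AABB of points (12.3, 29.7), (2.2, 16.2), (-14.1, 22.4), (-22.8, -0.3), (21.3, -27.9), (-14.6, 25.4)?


x range: [-22.8, 21.3]
y range: [-27.9, 29.7]
Bounding box: (-22.8,-27.9) to (21.3,29.7)

(-22.8,-27.9) to (21.3,29.7)


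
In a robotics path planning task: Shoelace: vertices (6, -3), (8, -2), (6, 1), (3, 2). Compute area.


Shoelace sum: (6*(-2) - 8*(-3)) + (8*1 - 6*(-2)) + (6*2 - 3*1) + (3*(-3) - 6*2)
= 20
Area = |20|/2 = 10

10


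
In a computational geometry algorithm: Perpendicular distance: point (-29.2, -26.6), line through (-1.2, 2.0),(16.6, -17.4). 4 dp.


|cross product| = 1052.28
|line direction| = sqrt(693.2) = 26.3287
Distance = 1052.28/sqrt(693.2) = 39.967

39.967


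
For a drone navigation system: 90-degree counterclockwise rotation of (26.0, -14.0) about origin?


90° CCW: (x,y) -> (-y, x)
(26,-14) -> (14, 26)

(14, 26)


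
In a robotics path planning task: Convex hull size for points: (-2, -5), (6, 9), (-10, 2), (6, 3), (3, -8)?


Convex hull vertices (CCW): (-10, 2), (-2, -5), (3, -8), (6, 3), (6, 9)
Count = 5

5


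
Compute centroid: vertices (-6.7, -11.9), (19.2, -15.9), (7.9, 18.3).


Centroid = ((x_A+x_B+x_C)/3, (y_A+y_B+y_C)/3)
= (((-6.7)+19.2+7.9)/3, ((-11.9)+(-15.9)+18.3)/3)
= (6.8, -3.1667)

(6.8, -3.1667)


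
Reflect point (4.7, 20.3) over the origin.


Reflection over origin: (x,y) -> (-x,-y)
(4.7, 20.3) -> (-4.7, -20.3)

(-4.7, -20.3)


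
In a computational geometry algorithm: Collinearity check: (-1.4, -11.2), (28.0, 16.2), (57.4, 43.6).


Cross product: (28-(-1.4))*(43.6-(-11.2)) - (16.2-(-11.2))*(57.4-(-1.4))
= 0

Yes, collinear


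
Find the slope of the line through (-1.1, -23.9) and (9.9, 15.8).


slope = (y2-y1)/(x2-x1) = (15.8-(-23.9))/(9.9-(-1.1)) = 39.7/11 = 3.6091

3.6091


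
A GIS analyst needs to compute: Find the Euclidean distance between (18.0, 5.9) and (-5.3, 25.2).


dx=-23.3, dy=19.3
d^2 = (-23.3)^2 + 19.3^2 = 915.38
d = sqrt(915.38) = 30.2552

30.2552


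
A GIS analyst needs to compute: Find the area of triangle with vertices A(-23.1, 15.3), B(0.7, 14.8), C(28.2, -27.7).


Area = |x_A(y_B-y_C) + x_B(y_C-y_A) + x_C(y_A-y_B)|/2
= |(-981.75) + (-30.1) + 14.1|/2
= 997.75/2 = 498.875

498.875


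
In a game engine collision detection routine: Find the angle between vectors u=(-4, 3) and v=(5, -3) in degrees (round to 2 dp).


u.v = -29, |u| = sqrt(25) = 5, |v| = sqrt(34) = 5.831
cos(theta) = u.v/(|u||v|) = -29/sqrt(850) = -0.994692
theta = acos(-0.994692) = 174.09 degrees

174.09 degrees


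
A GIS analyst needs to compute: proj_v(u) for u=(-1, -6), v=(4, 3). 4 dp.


u.v = -22, |v| = sqrt(25) = 5
Scalar projection = u.v / |v| = -22 / sqrt(25) = -4.4

-4.4


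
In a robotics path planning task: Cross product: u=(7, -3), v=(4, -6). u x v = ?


u x v = u_x*v_y - u_y*v_x = 7*(-6) - (-3)*4
= (-42) - (-12) = -30

-30


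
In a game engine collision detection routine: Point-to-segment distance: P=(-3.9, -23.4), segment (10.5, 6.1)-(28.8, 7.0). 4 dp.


Project P onto AB: t = 0 (clamped to [0,1])
Closest point on segment: (10.5, 6.1)
Distance: 32.827

32.827


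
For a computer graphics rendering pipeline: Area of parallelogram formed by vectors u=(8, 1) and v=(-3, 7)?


|u x v| = |8*7 - 1*(-3)|
= |56 - (-3)| = 59

59


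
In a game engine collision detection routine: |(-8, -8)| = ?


|u| = sqrt((-8)^2 + (-8)^2) = sqrt(128) = 11.3137

11.3137


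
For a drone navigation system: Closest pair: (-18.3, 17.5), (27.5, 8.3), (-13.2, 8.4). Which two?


d(P0,P1) = 46.7149, d(P0,P2) = 10.4317, d(P1,P2) = 40.7001
Closest: P0 and P2

Closest pair: (-18.3, 17.5) and (-13.2, 8.4), distance = 10.4317


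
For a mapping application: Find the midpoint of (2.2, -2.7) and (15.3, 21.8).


M = ((2.2+15.3)/2, ((-2.7)+21.8)/2)
= (8.75, 9.55)

(8.75, 9.55)


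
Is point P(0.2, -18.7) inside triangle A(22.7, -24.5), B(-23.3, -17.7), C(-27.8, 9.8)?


Cross products: AB x AP = -113.8, BC x BP = -641.75, CA x CP = -478.85
All same sign? yes

Yes, inside


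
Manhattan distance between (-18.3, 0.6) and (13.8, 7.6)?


|(-18.3)-13.8| + |0.6-7.6| = 32.1 + 7 = 39.1

39.1


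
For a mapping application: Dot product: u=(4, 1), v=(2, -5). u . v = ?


u . v = u_x*v_x + u_y*v_y = 4*2 + 1*(-5)
= 8 + (-5) = 3

3


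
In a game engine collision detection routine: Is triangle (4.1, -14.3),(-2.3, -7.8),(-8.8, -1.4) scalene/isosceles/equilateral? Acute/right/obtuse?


Side lengths squared: AB^2=83.21, BC^2=83.21, CA^2=332.82
Sorted: [83.21, 83.21, 332.82]
By sides: Isosceles, By angles: Obtuse

Isosceles, Obtuse


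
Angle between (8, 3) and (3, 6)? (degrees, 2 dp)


u.v = 42, |u| = sqrt(73) = 8.544, |v| = sqrt(45) = 6.7082
cos(theta) = u.v/(|u||v|) = 42/sqrt(3285) = 0.732793
theta = acos(0.732793) = 42.88 degrees

42.88 degrees


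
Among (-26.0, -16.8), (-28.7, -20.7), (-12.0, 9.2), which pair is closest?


d(P0,P1) = 4.7434, d(P0,P2) = 29.5296, d(P1,P2) = 34.2476
Closest: P0 and P1

Closest pair: (-26.0, -16.8) and (-28.7, -20.7), distance = 4.7434


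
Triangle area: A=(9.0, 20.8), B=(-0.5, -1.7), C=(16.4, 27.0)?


Area = |x_A(y_B-y_C) + x_B(y_C-y_A) + x_C(y_A-y_B)|/2
= |(-258.3) + (-3.1) + 369|/2
= 107.6/2 = 53.8

53.8


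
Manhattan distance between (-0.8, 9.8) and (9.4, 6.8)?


|(-0.8)-9.4| + |9.8-6.8| = 10.2 + 3 = 13.2

13.2


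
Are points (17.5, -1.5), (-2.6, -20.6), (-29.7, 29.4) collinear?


Cross product: ((-2.6)-17.5)*(29.4-(-1.5)) - ((-20.6)-(-1.5))*((-29.7)-17.5)
= -1522.61

No, not collinear


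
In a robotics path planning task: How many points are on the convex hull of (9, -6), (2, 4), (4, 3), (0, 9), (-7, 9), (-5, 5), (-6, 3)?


Convex hull vertices (CCW): (-7, 9), (-6, 3), (9, -6), (4, 3), (0, 9)
Count = 5

5


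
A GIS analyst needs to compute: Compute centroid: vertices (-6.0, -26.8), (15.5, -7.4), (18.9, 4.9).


Centroid = ((x_A+x_B+x_C)/3, (y_A+y_B+y_C)/3)
= (((-6)+15.5+18.9)/3, ((-26.8)+(-7.4)+4.9)/3)
= (9.4667, -9.7667)

(9.4667, -9.7667)


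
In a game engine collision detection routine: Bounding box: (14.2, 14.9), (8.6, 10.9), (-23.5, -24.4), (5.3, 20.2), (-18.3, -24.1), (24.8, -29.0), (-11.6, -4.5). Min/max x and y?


x range: [-23.5, 24.8]
y range: [-29, 20.2]
Bounding box: (-23.5,-29) to (24.8,20.2)

(-23.5,-29) to (24.8,20.2)


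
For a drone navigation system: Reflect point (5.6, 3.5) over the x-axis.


Reflection over x-axis: (x,y) -> (x,-y)
(5.6, 3.5) -> (5.6, -3.5)

(5.6, -3.5)


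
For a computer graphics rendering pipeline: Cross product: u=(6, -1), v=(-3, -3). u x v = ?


u x v = u_x*v_y - u_y*v_x = 6*(-3) - (-1)*(-3)
= (-18) - 3 = -21

-21


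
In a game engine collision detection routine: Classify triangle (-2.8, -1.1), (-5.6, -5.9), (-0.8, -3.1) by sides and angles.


Side lengths squared: AB^2=30.88, BC^2=30.88, CA^2=8
Sorted: [8, 30.88, 30.88]
By sides: Isosceles, By angles: Acute

Isosceles, Acute


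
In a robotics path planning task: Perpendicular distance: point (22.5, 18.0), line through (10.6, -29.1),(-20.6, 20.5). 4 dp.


|cross product| = 2059.76
|line direction| = sqrt(3433.6) = 58.5969
Distance = 2059.76/sqrt(3433.6) = 35.1513

35.1513


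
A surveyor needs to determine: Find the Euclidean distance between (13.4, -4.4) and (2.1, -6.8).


dx=-11.3, dy=-2.4
d^2 = (-11.3)^2 + (-2.4)^2 = 133.45
d = sqrt(133.45) = 11.5521

11.5521


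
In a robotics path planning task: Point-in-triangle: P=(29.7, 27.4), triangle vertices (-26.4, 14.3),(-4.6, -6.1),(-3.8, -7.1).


Cross products: AB x AP = 1430.02, BC x BP = 61.1, CA x CP = -1496.6
All same sign? no

No, outside


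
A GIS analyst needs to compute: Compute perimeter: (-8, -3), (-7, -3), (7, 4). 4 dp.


Sides: (-8, -3)->(-7, -3): sqrt(1) = 1, (-7, -3)->(7, 4): sqrt(245) = 15.652476, (7, 4)->(-8, -3): sqrt(274) = 16.552945
Sum = 33.205421
Perimeter = 33.2054

33.2054


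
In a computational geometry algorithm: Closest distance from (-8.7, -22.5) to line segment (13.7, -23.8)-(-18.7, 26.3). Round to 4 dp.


Project P onto AB: t = 0.2222 (clamped to [0,1])
Closest point on segment: (6.5015, -12.6691)
Distance: 18.1034

18.1034


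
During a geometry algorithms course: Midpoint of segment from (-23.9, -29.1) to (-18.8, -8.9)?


M = (((-23.9)+(-18.8))/2, ((-29.1)+(-8.9))/2)
= (-21.35, -19)

(-21.35, -19)


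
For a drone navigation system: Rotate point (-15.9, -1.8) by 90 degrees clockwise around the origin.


90° CW: (x,y) -> (y, -x)
(-15.9,-1.8) -> (-1.8, 15.9)

(-1.8, 15.9)


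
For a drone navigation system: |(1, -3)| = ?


|u| = sqrt(1^2 + (-3)^2) = sqrt(10) = 3.1623

3.1623


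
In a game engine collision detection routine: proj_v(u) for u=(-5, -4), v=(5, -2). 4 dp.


u.v = -17, |v| = sqrt(29) = 5.3852
Scalar projection = u.v / |v| = -17 / sqrt(29) = -3.1568

-3.1568


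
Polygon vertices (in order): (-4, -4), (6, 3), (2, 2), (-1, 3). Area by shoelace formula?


Shoelace sum: ((-4)*3 - 6*(-4)) + (6*2 - 2*3) + (2*3 - (-1)*2) + ((-1)*(-4) - (-4)*3)
= 42
Area = |42|/2 = 21

21


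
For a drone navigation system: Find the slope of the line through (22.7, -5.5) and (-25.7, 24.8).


slope = (y2-y1)/(x2-x1) = (24.8-(-5.5))/((-25.7)-22.7) = 30.3/(-48.4) = -0.626

-0.626


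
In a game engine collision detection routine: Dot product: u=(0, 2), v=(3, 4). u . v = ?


u . v = u_x*v_x + u_y*v_y = 0*3 + 2*4
= 0 + 8 = 8

8


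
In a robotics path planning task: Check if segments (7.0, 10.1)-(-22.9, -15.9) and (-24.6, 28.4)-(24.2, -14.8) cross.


Cross products: d1=472.08, d2=-2088.4, d3=-1368.77, d4=1191.71
d1*d2 < 0 and d3*d4 < 0? yes

Yes, they intersect


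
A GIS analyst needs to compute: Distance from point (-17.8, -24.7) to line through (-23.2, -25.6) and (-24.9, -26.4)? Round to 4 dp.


|cross product| = 2.79
|line direction| = sqrt(3.53) = 1.8788
Distance = 2.79/sqrt(3.53) = 1.485

1.485


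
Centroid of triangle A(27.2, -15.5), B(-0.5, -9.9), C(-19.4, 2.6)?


Centroid = ((x_A+x_B+x_C)/3, (y_A+y_B+y_C)/3)
= ((27.2+(-0.5)+(-19.4))/3, ((-15.5)+(-9.9)+2.6)/3)
= (2.4333, -7.6)

(2.4333, -7.6)


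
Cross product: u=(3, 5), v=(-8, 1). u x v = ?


u x v = u_x*v_y - u_y*v_x = 3*1 - 5*(-8)
= 3 - (-40) = 43

43


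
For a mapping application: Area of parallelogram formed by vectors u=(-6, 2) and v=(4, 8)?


|u x v| = |(-6)*8 - 2*4|
= |(-48) - 8| = 56

56


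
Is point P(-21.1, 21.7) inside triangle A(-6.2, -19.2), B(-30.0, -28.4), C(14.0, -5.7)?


Cross products: AB x AP = -1110.5, BC x BP = 2002.37, CA x CP = -1027.33
All same sign? no

No, outside


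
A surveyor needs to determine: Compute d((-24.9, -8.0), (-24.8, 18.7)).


dx=0.1, dy=26.7
d^2 = 0.1^2 + 26.7^2 = 712.9
d = sqrt(712.9) = 26.7002

26.7002


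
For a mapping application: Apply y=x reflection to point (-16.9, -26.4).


Reflection over y=x: (x,y) -> (y,x)
(-16.9, -26.4) -> (-26.4, -16.9)

(-26.4, -16.9)


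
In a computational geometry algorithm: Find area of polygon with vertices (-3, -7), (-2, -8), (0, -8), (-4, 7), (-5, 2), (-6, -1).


Shoelace sum: ((-3)*(-8) - (-2)*(-7)) + ((-2)*(-8) - 0*(-8)) + (0*7 - (-4)*(-8)) + ((-4)*2 - (-5)*7) + ((-5)*(-1) - (-6)*2) + ((-6)*(-7) - (-3)*(-1))
= 77
Area = |77|/2 = 38.5

38.5
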